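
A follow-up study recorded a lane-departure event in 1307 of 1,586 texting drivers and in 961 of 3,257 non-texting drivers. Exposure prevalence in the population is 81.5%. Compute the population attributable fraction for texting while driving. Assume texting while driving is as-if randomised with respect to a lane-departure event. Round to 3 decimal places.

PAF ≈ 0.594

p₁ = P(outcome | exposed) = 1307/1586 = 0.82409
p₀ = P(outcome | unexposed) = 961/3257 = 0.29506
Overall risk P(Y=1) = π·p₁ + (1−π)·p₀ = 0.815×0.82409 + 0.185×0.29506 = 0.72622.
Under exogeneity, PAF = [P(Y=1) − p₀] / P(Y=1).
PAF = (0.72622 − 0.29506) / 0.72622 ≈ 0.5937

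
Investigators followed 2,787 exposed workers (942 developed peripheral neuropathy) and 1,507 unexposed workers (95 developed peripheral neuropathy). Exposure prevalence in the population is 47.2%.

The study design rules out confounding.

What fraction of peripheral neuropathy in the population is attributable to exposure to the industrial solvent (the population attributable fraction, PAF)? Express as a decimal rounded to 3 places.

p₁ = P(outcome | exposed) = 942/2787 = 0.338
p₀ = P(outcome | unexposed) = 95/1507 = 0.063039
Overall risk P(Y=1) = π·p₁ + (1−π)·p₀ = 0.472×0.338 + 0.528×0.063039 = 0.19282.
Under exogeneity, PAF = [P(Y=1) − p₀] / P(Y=1).
PAF = (0.19282 − 0.063039) / 0.19282 ≈ 0.6731

PAF ≈ 0.673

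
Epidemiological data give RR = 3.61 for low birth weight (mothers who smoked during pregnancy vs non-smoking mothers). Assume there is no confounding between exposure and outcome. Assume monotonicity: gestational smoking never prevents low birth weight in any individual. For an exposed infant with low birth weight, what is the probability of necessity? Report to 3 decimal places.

PN ≈ 0.723

Under exogeneity and monotonicity, PN = (RR − 1) / RR = 1 − 1/RR.
PN = (3.61 − 1) / 3.61 = 2.61 / 3.61 ≈ 0.7230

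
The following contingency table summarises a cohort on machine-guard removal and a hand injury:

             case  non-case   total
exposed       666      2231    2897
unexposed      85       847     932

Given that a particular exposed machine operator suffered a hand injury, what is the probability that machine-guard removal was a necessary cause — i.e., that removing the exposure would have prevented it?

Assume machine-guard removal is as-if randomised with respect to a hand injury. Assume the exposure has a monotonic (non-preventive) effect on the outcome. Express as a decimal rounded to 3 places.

PN ≈ 0.603

p₁ = P(outcome | exposed) = 666/2897 = 0.22989
p₀ = P(outcome | unexposed) = 85/932 = 0.091202
Under exogeneity and monotonicity, PN = (p₁ − p₀) / p₁.
PN = (0.22989 − 0.091202) / 0.22989 = 0.13869 / 0.22989 ≈ 0.6033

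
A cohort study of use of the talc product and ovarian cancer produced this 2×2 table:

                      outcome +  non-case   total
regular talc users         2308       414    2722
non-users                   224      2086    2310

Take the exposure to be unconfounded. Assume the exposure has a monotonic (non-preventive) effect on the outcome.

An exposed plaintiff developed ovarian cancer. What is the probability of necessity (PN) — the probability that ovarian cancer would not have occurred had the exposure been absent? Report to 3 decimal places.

PN ≈ 0.886

p₁ = P(outcome | exposed) = 2308/2722 = 0.84791
p₀ = P(outcome | unexposed) = 224/2310 = 0.09697
Under exogeneity and monotonicity, PN = (p₁ − p₀) / p₁.
PN = (0.84791 − 0.09697) / 0.84791 = 0.75094 / 0.84791 ≈ 0.8856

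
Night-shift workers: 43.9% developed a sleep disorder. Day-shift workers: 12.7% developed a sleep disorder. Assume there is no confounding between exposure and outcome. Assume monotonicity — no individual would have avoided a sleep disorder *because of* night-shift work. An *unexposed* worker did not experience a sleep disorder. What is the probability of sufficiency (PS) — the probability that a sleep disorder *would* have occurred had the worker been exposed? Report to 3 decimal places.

p₁ = 0.439, p₀ = 0.127.
Under exogeneity and monotonicity, PS = (p₁ − p₀) / (1 − p₀).
PS = (0.439 − 0.127) / (1 − 0.127) = 0.312 / 0.873 ≈ 0.3574

PS ≈ 0.357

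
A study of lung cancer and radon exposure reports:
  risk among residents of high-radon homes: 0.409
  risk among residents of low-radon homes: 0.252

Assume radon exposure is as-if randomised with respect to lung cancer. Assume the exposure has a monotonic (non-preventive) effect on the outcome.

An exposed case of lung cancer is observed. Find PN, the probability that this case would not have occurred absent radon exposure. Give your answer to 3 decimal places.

Let p₁ = 0.409, p₀ = 0.252.
Under exogeneity and monotonicity, PN = (p₁ − p₀) / p₁.
PN = (0.409 − 0.252) / 0.409 = 0.157 / 0.409 ≈ 0.3839

PN ≈ 0.384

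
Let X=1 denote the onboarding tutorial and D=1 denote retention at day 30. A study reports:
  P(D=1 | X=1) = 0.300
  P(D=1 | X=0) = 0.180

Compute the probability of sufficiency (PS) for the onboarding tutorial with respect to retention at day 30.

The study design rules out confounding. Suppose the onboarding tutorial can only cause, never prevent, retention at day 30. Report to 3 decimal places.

PS ≈ 0.146

Let p₁ = 0.3, p₀ = 0.18.
Under exogeneity and monotonicity, PS = (p₁ − p₀) / (1 − p₀).
PS = (0.3 − 0.18) / (1 − 0.18) = 0.12 / 0.82 ≈ 0.1463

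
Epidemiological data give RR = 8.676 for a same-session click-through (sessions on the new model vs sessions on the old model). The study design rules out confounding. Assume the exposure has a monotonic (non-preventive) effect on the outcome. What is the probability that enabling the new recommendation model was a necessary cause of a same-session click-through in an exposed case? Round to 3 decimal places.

Under exogeneity and monotonicity, PN = (RR − 1) / RR = 1 − 1/RR.
PN = (8.676 − 1) / 8.676 = 7.676 / 8.676 ≈ 0.8847

PN ≈ 0.885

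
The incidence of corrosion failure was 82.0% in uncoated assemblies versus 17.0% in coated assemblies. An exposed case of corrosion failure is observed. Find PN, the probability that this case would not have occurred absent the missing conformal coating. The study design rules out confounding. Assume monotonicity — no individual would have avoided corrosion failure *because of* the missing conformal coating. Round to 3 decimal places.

p₁ = 0.82, p₀ = 0.17.
Under exogeneity and monotonicity, PN = (p₁ − p₀) / p₁.
PN = (0.82 − 0.17) / 0.82 = 0.65 / 0.82 ≈ 0.7927

PN ≈ 0.793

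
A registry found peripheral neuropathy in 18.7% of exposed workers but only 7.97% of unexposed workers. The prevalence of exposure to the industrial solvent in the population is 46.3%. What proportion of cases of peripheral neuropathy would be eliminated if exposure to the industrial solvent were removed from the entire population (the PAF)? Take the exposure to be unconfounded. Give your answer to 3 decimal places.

PAF ≈ 0.384

p₁ = 0.187, p₀ = 0.0797.
Overall risk P(Y=1) = π·p₁ + (1−π)·p₀ = 0.463×0.187 + 0.537×0.0797 = 0.12938.
Under exogeneity, PAF = [P(Y=1) − p₀] / P(Y=1).
PAF = (0.12938 − 0.0797) / 0.12938 ≈ 0.3840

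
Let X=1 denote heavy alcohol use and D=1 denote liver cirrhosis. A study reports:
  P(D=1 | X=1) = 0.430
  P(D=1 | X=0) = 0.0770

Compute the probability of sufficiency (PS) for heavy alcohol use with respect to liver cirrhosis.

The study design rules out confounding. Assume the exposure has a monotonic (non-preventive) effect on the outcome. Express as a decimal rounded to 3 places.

Let p₁ = 0.43, p₀ = 0.077.
Under exogeneity and monotonicity, PS = (p₁ − p₀) / (1 − p₀).
PS = (0.43 − 0.077) / (1 − 0.077) = 0.353 / 0.923 ≈ 0.3824

PS ≈ 0.382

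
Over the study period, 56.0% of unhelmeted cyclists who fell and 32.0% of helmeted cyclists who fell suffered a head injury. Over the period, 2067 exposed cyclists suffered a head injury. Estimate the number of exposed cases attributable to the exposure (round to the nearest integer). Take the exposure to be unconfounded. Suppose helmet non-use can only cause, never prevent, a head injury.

p₁ = 0.56, p₀ = 0.32.
PN = (p₁ − p₀)/p₁ = (0.56 − 0.32) / 0.56 ≈ 0.42857.
Attributable cases ≈ PN × (exposed cases) = 0.42857 × 2067 ≈ 885.86.

about 886 cases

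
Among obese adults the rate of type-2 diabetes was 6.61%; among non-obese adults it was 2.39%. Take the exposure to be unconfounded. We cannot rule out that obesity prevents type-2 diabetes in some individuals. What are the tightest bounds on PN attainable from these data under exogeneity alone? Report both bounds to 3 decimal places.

0.638 ≤ PN ≤ 1.000

p₁ = 0.0661, p₀ = 0.0239.
Under exogeneity alone the bounds on PN are max{0,(p₁−p₀)/p₁} ≤ PN ≤ min{1,(1−p₀)/p₁}.
  lower = (p₁ − p₀)/p₁ = 0.0422 / 0.0661 ≈ 0.6384
  upper = min{1, (1 − p₀)/p₁} = 0.9761 / 0.0661 ≈ 14.7670 → capped at 1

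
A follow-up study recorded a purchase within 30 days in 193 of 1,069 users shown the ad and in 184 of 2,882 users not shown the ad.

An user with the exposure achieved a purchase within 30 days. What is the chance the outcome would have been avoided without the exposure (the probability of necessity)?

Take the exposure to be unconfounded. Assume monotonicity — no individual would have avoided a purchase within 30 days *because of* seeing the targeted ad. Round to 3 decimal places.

p₁ = P(outcome | exposed) = 193/1069 = 0.18054
p₀ = P(outcome | unexposed) = 184/2882 = 0.063845
Under exogeneity and monotonicity, PN = (p₁ − p₀) / p₁.
PN = (0.18054 − 0.063845) / 0.18054 = 0.1167 / 0.18054 ≈ 0.6464

PN ≈ 0.646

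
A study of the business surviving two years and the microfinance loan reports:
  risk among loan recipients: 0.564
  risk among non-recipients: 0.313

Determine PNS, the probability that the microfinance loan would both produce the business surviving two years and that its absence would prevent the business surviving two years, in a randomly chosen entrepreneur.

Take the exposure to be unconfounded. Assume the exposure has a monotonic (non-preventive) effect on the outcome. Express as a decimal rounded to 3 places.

Let p₁ = 0.564, p₀ = 0.313.
Under exogeneity and monotonicity, PNS = p₁ − p₀.
PNS = 0.564 − 0.313 = 0.251

PNS ≈ 0.251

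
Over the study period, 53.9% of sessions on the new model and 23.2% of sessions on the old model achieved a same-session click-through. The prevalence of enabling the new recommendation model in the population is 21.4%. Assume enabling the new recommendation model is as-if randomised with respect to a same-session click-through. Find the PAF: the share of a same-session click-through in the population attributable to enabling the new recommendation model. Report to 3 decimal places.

p₁ = 0.539, p₀ = 0.232.
Overall risk P(Y=1) = π·p₁ + (1−π)·p₀ = 0.214×0.539 + 0.786×0.232 = 0.2977.
Under exogeneity, PAF = [P(Y=1) − p₀] / P(Y=1).
PAF = (0.2977 − 0.232) / 0.2977 ≈ 0.2207

PAF ≈ 0.221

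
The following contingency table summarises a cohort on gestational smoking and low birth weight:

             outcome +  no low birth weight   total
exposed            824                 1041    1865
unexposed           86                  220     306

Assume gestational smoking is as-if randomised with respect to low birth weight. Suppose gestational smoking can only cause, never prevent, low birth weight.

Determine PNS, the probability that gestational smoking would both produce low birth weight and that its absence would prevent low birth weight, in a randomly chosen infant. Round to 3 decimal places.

PNS ≈ 0.161

p₁ = P(outcome | exposed) = 824/1865 = 0.44182
p₀ = P(outcome | unexposed) = 86/306 = 0.28105
Under exogeneity and monotonicity, PNS = p₁ − p₀.
PNS = 0.44182 − 0.28105 = 0.16078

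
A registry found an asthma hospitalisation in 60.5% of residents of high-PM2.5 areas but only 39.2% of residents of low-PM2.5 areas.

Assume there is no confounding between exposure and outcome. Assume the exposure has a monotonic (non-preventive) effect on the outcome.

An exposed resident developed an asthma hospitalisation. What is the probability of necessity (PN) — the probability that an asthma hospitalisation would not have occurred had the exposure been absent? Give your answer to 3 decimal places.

PN ≈ 0.352

p₁ = 0.605, p₀ = 0.392.
Under exogeneity and monotonicity, PN = (p₁ − p₀) / p₁.
PN = (0.605 − 0.392) / 0.605 = 0.213 / 0.605 ≈ 0.3521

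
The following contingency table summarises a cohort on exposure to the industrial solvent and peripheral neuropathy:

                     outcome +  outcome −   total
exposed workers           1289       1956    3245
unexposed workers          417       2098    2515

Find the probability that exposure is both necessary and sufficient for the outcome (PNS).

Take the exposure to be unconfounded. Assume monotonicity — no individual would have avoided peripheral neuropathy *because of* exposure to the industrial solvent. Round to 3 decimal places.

PNS ≈ 0.231

p₁ = P(outcome | exposed) = 1289/3245 = 0.39723
p₀ = P(outcome | unexposed) = 417/2515 = 0.16581
Under exogeneity and monotonicity, PNS = p₁ − p₀.
PNS = 0.39723 − 0.16581 = 0.23142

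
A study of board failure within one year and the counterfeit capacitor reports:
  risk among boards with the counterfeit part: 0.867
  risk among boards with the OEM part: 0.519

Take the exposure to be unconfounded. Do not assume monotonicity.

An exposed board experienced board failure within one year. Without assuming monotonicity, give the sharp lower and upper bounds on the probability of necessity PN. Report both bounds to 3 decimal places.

Let p₁ = 0.867, p₀ = 0.519.
Under exogeneity alone the bounds on PN are max{0,(p₁−p₀)/p₁} ≤ PN ≤ min{1,(1−p₀)/p₁}.
  lower = (p₁ − p₀)/p₁ = 0.348 / 0.867 ≈ 0.4014
  upper = min{1, (1 − p₀)/p₁} = 0.481 / 0.867 ≈ 0.5548

0.401 ≤ PN ≤ 0.555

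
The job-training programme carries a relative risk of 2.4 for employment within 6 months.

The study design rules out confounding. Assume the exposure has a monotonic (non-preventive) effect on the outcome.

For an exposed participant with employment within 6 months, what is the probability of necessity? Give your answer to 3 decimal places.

Under exogeneity and monotonicity, PN = (RR − 1) / RR = 1 − 1/RR.
PN = (2.4 − 1) / 2.4 = 1.4 / 2.4 ≈ 0.5833

PN ≈ 0.583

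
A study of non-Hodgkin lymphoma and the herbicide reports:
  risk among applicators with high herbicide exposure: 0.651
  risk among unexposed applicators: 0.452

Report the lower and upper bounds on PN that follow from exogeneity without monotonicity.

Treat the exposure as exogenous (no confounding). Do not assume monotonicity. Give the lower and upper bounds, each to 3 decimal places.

Let p₁ = 0.651, p₀ = 0.452.
Under exogeneity alone the bounds on PN are max{0,(p₁−p₀)/p₁} ≤ PN ≤ min{1,(1−p₀)/p₁}.
  lower = (p₁ − p₀)/p₁ = 0.199 / 0.651 ≈ 0.3057
  upper = min{1, (1 − p₀)/p₁} = 0.548 / 0.651 ≈ 0.8418

0.306 ≤ PN ≤ 0.842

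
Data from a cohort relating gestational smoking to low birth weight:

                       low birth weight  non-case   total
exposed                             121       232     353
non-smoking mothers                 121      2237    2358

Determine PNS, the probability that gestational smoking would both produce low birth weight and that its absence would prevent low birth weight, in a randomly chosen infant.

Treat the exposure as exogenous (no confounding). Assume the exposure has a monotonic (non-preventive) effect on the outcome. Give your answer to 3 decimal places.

p₁ = P(outcome | exposed) = 121/353 = 0.34278
p₀ = P(outcome | unexposed) = 121/2358 = 0.051315
Under exogeneity and monotonicity, PNS = p₁ − p₀.
PNS = 0.34278 − 0.051315 = 0.29146

PNS ≈ 0.291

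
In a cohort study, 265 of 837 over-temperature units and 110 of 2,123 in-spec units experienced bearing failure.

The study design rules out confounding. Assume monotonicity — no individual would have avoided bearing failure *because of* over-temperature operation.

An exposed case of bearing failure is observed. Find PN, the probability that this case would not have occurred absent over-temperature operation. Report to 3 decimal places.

PN ≈ 0.836

p₁ = P(outcome | exposed) = 265/837 = 0.31661
p₀ = P(outcome | unexposed) = 110/2123 = 0.051813
Under exogeneity and monotonicity, PN = (p₁ − p₀) / p₁.
PN = (0.31661 − 0.051813) / 0.31661 = 0.26479 / 0.31661 ≈ 0.8363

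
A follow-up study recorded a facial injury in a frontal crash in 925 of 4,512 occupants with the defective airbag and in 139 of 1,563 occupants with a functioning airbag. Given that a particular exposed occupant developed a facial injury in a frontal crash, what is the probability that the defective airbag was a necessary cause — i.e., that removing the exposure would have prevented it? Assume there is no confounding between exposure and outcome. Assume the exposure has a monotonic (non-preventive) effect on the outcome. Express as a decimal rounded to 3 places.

PN ≈ 0.566

p₁ = P(outcome | exposed) = 925/4512 = 0.20501
p₀ = P(outcome | unexposed) = 139/1563 = 0.088932
Under exogeneity and monotonicity, PN = (p₁ − p₀) / p₁.
PN = (0.20501 − 0.088932) / 0.20501 = 0.11608 / 0.20501 ≈ 0.5662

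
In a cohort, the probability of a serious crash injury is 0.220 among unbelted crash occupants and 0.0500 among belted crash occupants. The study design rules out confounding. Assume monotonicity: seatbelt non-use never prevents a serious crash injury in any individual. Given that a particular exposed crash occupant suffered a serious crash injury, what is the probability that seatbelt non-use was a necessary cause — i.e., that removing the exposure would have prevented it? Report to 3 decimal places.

PN ≈ 0.773

Let p₁ = 0.22, p₀ = 0.05.
Under exogeneity and monotonicity, PN = (p₁ − p₀) / p₁.
PN = (0.22 − 0.05) / 0.22 = 0.17 / 0.22 ≈ 0.7727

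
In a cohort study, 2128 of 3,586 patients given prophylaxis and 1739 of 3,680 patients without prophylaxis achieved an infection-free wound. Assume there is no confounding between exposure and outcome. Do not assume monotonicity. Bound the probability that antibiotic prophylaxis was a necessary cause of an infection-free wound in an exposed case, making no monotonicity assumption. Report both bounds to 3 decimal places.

p₁ = P(outcome | exposed) = 2128/3586 = 0.59342
p₀ = P(outcome | unexposed) = 1739/3680 = 0.47255
Under exogeneity alone the bounds on PN are max{0,(p₁−p₀)/p₁} ≤ PN ≤ min{1,(1−p₀)/p₁}.
  lower = (p₁ − p₀)/p₁ = 0.12086 / 0.59342 ≈ 0.2037
  upper = min{1, (1 − p₀)/p₁} = 0.52745 / 0.59342 ≈ 0.8888

0.204 ≤ PN ≤ 0.889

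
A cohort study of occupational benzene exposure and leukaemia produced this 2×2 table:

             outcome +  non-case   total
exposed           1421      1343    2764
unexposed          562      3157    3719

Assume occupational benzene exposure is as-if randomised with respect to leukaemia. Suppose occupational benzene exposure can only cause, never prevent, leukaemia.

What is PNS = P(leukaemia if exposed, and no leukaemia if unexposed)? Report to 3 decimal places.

p₁ = P(outcome | exposed) = 1421/2764 = 0.51411
p₀ = P(outcome | unexposed) = 562/3719 = 0.15112
Under exogeneity and monotonicity, PNS = p₁ − p₀.
PNS = 0.51411 − 0.15112 = 0.36299

PNS ≈ 0.363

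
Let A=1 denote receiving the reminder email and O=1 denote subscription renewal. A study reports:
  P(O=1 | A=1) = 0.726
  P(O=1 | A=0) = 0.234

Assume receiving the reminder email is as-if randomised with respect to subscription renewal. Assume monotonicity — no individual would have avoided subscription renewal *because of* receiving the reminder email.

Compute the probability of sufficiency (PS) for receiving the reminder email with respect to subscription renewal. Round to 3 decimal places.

PS ≈ 0.642

Let p₁ = 0.726, p₀ = 0.234.
Under exogeneity and monotonicity, PS = (p₁ − p₀) / (1 − p₀).
PS = (0.726 − 0.234) / (1 − 0.234) = 0.492 / 0.766 ≈ 0.6423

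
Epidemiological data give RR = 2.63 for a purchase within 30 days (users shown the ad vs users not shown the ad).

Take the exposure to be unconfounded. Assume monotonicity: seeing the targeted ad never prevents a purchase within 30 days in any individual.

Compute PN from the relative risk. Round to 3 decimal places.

PN ≈ 0.620

Under exogeneity and monotonicity, PN = (RR − 1) / RR = 1 − 1/RR.
PN = (2.63 − 1) / 2.63 = 1.63 / 2.63 ≈ 0.6198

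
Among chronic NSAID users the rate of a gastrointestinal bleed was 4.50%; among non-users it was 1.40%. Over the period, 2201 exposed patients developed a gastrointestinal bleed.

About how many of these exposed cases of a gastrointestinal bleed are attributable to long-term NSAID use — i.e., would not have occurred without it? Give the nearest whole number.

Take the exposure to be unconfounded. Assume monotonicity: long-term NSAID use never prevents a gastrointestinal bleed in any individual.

about 1516 cases

p₁ = 0.045, p₀ = 0.014.
PN = (p₁ − p₀)/p₁ = (0.045 − 0.014) / 0.045 ≈ 0.68889.
Attributable cases ≈ PN × (exposed cases) = 0.68889 × 2201 ≈ 1516.24.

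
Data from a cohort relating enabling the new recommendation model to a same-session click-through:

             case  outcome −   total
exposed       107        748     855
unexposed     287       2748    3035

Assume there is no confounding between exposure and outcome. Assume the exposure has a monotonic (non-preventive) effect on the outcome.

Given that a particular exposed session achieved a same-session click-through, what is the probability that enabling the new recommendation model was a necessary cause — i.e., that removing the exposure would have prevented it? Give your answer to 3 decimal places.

p₁ = P(outcome | exposed) = 107/855 = 0.12515
p₀ = P(outcome | unexposed) = 287/3035 = 0.094563
Under exogeneity and monotonicity, PN = (p₁ − p₀)/p₁.
PN = (0.12515 − 0.094563) / 0.12515 ≈ 0.2444

PN ≈ 0.244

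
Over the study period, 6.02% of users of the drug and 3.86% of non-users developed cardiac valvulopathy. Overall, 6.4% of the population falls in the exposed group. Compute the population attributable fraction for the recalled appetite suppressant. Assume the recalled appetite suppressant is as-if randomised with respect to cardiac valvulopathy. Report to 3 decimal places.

p₁ = 0.0602, p₀ = 0.0386.
Overall risk P(Y=1) = π·p₁ + (1−π)·p₀ = 0.064×0.0602 + 0.936×0.0386 = 0.039982.
Under exogeneity, PAF = [P(Y=1) − p₀] / P(Y=1).
PAF = (0.039982 − 0.0386) / 0.039982 ≈ 0.0346

PAF ≈ 0.035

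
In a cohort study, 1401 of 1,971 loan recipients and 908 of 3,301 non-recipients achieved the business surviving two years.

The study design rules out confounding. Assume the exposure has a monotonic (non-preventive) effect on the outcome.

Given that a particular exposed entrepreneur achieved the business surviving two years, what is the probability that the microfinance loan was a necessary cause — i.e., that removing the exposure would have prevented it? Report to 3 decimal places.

p₁ = P(outcome | exposed) = 1401/1971 = 0.71081
p₀ = P(outcome | unexposed) = 908/3301 = 0.27507
Under exogeneity and monotonicity, PN = (p₁ − p₀) / p₁.
PN = (0.71081 − 0.27507) / 0.71081 = 0.43574 / 0.71081 ≈ 0.6130

PN ≈ 0.613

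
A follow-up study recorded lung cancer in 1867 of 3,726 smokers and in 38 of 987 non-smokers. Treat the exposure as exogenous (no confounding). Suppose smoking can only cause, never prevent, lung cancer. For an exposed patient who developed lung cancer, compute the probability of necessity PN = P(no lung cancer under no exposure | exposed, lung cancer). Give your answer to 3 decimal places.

PN ≈ 0.923

p₁ = P(outcome | exposed) = 1867/3726 = 0.50107
p₀ = P(outcome | unexposed) = 38/987 = 0.038501
Under exogeneity and monotonicity, PN = (p₁ − p₀) / p₁.
PN = (0.50107 − 0.038501) / 0.50107 = 0.46257 / 0.50107 ≈ 0.9232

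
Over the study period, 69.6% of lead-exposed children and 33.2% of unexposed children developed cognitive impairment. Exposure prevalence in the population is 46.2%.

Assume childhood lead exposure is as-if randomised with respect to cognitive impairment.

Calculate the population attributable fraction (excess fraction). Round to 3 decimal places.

p₁ = 0.696, p₀ = 0.332.
Overall risk P(Y=1) = π·p₁ + (1−π)·p₀ = 0.462×0.696 + 0.538×0.332 = 0.50017.
Under exogeneity, PAF = [P(Y=1) − p₀] / P(Y=1).
PAF = (0.50017 − 0.332) / 0.50017 ≈ 0.3362

PAF ≈ 0.336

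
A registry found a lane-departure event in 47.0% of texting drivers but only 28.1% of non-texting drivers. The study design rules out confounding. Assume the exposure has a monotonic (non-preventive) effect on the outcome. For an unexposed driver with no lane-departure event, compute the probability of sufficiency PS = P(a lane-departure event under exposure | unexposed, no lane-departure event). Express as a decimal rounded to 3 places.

PS ≈ 0.263

p₁ = 0.47, p₀ = 0.281.
Under exogeneity and monotonicity, PS = (p₁ − p₀) / (1 − p₀).
PS = (0.47 − 0.281) / (1 − 0.281) = 0.189 / 0.719 ≈ 0.2629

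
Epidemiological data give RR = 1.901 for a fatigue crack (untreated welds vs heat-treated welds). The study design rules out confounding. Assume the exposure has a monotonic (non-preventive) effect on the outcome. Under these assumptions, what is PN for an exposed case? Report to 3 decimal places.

Under exogeneity and monotonicity, PN = (RR − 1) / RR = 1 − 1/RR.
PN = (1.901 − 1) / 1.901 = 0.901 / 1.901 ≈ 0.4740

PN ≈ 0.474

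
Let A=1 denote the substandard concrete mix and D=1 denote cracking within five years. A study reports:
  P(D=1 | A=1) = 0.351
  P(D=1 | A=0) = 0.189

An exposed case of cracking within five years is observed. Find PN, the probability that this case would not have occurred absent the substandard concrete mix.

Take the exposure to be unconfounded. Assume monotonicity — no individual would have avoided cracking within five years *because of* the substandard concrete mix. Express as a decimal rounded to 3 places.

PN ≈ 0.462

Let p₁ = 0.351, p₀ = 0.189.
Under exogeneity and monotonicity, PN = (p₁ − p₀) / p₁.
PN = (0.351 − 0.189) / 0.351 = 0.162 / 0.351 ≈ 0.4615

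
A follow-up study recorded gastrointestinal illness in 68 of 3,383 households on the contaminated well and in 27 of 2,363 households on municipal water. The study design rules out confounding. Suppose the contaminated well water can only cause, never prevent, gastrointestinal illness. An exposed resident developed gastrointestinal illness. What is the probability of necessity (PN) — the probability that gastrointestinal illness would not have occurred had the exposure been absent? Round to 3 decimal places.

p₁ = P(outcome | exposed) = 68/3383 = 0.020101
p₀ = P(outcome | unexposed) = 27/2363 = 0.011426
Under exogeneity and monotonicity, PN = (p₁ − p₀) / p₁.
PN = (0.020101 − 0.011426) / 0.020101 = 0.0086743 / 0.020101 ≈ 0.4315

PN ≈ 0.432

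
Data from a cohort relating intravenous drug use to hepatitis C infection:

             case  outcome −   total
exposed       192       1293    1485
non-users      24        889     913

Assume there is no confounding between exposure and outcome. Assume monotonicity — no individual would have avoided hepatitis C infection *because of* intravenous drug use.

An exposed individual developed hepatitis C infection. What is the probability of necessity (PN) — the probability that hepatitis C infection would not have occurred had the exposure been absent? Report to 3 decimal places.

p₁ = P(outcome | exposed) = 192/1485 = 0.12929
p₀ = P(outcome | unexposed) = 24/913 = 0.026287
Under exogeneity and monotonicity, PN = (p₁ − p₀)/p₁.
PN = (0.12929 − 0.026287) / 0.12929 ≈ 0.7967

PN ≈ 0.797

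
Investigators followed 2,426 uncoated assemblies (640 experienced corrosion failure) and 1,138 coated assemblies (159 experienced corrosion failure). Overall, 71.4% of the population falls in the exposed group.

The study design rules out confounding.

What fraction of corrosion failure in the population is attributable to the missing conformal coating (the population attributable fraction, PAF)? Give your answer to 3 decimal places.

PAF ≈ 0.388

p₁ = P(outcome | exposed) = 640/2426 = 0.26381
p₀ = P(outcome | unexposed) = 159/1138 = 0.13972
Overall risk P(Y=1) = π·p₁ + (1−π)·p₀ = 0.714×0.26381 + 0.286×0.13972 = 0.22832.
Under exogeneity, PAF = [P(Y=1) − p₀] / P(Y=1).
PAF = (0.22832 − 0.13972) / 0.22832 ≈ 0.3881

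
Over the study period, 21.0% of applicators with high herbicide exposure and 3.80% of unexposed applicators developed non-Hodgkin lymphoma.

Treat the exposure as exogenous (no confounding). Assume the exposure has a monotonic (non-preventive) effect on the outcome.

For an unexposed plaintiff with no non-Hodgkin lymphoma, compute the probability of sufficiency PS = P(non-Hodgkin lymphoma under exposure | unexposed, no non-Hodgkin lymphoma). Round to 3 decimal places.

PS ≈ 0.179

p₁ = 0.21, p₀ = 0.038.
Under exogeneity and monotonicity, PS = (p₁ − p₀) / (1 − p₀).
PS = (0.21 − 0.038) / (1 − 0.038) = 0.172 / 0.962 ≈ 0.1788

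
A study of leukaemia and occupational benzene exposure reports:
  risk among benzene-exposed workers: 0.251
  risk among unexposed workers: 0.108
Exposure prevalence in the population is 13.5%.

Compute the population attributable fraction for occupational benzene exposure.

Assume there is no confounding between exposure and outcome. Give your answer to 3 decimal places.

PAF ≈ 0.152

Let p₁ = 0.251, p₀ = 0.108.
Overall risk P(Y=1) = π·p₁ + (1−π)·p₀ = 0.135×0.251 + 0.865×0.108 = 0.12731.
Under exogeneity, PAF = [P(Y=1) − p₀] / P(Y=1).
PAF = (0.12731 − 0.108) / 0.12731 ≈ 0.1516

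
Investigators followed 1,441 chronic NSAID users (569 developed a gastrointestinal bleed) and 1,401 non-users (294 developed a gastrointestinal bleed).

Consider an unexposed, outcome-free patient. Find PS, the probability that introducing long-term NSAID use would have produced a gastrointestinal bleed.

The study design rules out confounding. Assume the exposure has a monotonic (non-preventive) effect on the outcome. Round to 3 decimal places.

PS ≈ 0.234

p₁ = P(outcome | exposed) = 569/1441 = 0.39486
p₀ = P(outcome | unexposed) = 294/1401 = 0.20985
Under exogeneity and monotonicity, PS = (p₁ − p₀) / (1 − p₀).
PS = (0.39486 − 0.20985) / (1 − 0.20985) = 0.18501 / 0.79015 ≈ 0.2342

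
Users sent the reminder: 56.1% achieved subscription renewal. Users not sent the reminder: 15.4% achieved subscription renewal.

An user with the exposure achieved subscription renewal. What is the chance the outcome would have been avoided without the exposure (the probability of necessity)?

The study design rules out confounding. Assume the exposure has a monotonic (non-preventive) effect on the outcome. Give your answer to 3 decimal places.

p₁ = 0.561, p₀ = 0.154.
Under exogeneity and monotonicity, PN = (p₁ − p₀) / p₁.
PN = (0.561 − 0.154) / 0.561 = 0.407 / 0.561 ≈ 0.7255

PN ≈ 0.725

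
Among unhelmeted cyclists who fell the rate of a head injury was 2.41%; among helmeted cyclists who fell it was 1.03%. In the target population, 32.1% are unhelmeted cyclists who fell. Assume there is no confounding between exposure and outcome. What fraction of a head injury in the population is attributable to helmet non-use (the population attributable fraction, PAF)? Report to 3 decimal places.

p₁ = 0.0241, p₀ = 0.0103.
Overall risk P(Y=1) = π·p₁ + (1−π)·p₀ = 0.321×0.0241 + 0.679×0.0103 = 0.01473.
Under exogeneity, PAF = [P(Y=1) − p₀] / P(Y=1).
PAF = (0.01473 − 0.0103) / 0.01473 ≈ 0.3007

PAF ≈ 0.301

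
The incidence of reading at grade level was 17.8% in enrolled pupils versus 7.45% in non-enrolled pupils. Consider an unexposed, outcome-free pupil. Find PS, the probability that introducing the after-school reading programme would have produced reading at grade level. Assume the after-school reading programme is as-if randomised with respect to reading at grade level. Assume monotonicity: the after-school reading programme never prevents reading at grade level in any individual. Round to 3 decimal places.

PS ≈ 0.112

p₁ = 0.178, p₀ = 0.0745.
Under exogeneity and monotonicity, PS = (p₁ − p₀) / (1 − p₀).
PS = (0.178 − 0.0745) / (1 − 0.0745) = 0.1035 / 0.9255 ≈ 0.1118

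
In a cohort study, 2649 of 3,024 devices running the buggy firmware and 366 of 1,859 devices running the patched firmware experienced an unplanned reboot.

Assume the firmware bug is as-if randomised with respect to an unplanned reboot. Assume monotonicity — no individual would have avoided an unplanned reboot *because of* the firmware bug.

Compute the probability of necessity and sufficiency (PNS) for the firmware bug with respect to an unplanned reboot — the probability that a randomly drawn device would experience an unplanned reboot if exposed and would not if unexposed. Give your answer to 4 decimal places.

PNS ≈ 0.6791

p₁ = P(outcome | exposed) = 2649/3024 = 0.87599
p₀ = P(outcome | unexposed) = 366/1859 = 0.19688
Under exogeneity and monotonicity, PNS = p₁ − p₀.
PNS = 0.87599 − 0.19688 = 0.67911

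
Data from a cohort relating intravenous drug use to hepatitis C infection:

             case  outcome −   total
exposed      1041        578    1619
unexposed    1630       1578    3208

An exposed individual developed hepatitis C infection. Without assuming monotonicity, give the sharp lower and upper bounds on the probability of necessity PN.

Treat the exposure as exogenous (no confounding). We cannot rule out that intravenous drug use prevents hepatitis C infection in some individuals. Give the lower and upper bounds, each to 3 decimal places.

p₁ = P(outcome | exposed) = 1041/1619 = 0.64299
p₀ = P(outcome | unexposed) = 1630/3208 = 0.5081
Under exogeneity alone the bounds on PN are max{0,(p₁−p₀)/p₁} ≤ PN ≤ min{1,(1−p₀)/p₁}.
  lower = (p₁ − p₀)/p₁ = 0.13488 / 0.64299 ≈ 0.2098
  upper = min{1, (1 − p₀)/p₁} = 0.4919 / 0.64299 ≈ 0.7650

0.210 ≤ PN ≤ 0.765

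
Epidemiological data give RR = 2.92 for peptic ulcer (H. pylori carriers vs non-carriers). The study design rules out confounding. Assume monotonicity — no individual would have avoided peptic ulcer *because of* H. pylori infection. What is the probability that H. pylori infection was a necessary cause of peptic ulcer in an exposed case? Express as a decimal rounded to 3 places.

PN ≈ 0.658

Under exogeneity and monotonicity, PN = (RR − 1) / RR = 1 − 1/RR.
PN = (2.92 − 1) / 2.92 = 1.92 / 2.92 ≈ 0.6575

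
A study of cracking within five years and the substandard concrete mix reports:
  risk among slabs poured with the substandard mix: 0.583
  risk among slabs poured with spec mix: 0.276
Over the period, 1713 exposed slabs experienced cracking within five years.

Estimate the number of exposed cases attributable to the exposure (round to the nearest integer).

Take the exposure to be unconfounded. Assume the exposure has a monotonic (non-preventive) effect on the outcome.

Let p₁ = 0.583, p₀ = 0.276.
PN = (p₁ − p₀)/p₁ = (0.583 − 0.276) / 0.583 ≈ 0.52659.
Attributable cases ≈ PN × (exposed cases) = 0.52659 × 1713 ≈ 902.04.

about 902 cases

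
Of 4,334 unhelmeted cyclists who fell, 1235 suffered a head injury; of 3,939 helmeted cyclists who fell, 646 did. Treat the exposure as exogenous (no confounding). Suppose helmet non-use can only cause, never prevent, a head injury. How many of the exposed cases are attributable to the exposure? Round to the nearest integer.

p₁ = P(outcome | exposed) = 1235/4334 = 0.28496
p₀ = P(outcome | unexposed) = 646/3939 = 0.164
PN = (p₁ − p₀)/p₁ = (0.28496 − 0.164) / 0.28496 ≈ 0.42447.
Attributable cases ≈ PN × (exposed cases) = 0.42447 × 1235 ≈ 524.22.

about 524 cases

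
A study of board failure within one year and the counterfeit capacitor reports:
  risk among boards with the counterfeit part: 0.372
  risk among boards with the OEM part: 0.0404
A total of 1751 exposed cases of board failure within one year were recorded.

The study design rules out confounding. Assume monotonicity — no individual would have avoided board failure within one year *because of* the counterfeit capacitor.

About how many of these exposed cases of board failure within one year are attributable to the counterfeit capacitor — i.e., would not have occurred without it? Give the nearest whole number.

about 1561 cases

Let p₁ = 0.372, p₀ = 0.0404.
PN = (p₁ − p₀)/p₁ = (0.372 − 0.0404) / 0.372 ≈ 0.89140.
Attributable cases ≈ PN × (exposed cases) = 0.89140 × 1751 ≈ 1560.84.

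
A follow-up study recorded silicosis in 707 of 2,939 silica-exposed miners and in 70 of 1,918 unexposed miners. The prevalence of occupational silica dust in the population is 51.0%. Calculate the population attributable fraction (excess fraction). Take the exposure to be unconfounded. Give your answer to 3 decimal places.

p₁ = P(outcome | exposed) = 707/2939 = 0.24056
p₀ = P(outcome | unexposed) = 70/1918 = 0.036496
Overall risk P(Y=1) = π·p₁ + (1−π)·p₀ = 0.51×0.24056 + 0.49×0.036496 = 0.14057.
Under exogeneity, PAF = [P(Y=1) − p₀] / P(Y=1).
PAF = (0.14057 − 0.036496) / 0.14057 ≈ 0.7404

PAF ≈ 0.740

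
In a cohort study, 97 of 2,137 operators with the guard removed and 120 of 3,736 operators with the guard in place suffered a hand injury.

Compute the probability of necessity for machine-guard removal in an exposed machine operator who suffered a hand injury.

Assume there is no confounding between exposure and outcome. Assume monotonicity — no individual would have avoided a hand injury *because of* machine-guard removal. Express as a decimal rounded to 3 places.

p₁ = P(outcome | exposed) = 97/2137 = 0.045391
p₀ = P(outcome | unexposed) = 120/3736 = 0.03212
Under exogeneity and monotonicity, PN = (p₁ − p₀) / p₁.
PN = (0.045391 − 0.03212) / 0.045391 = 0.013271 / 0.045391 ≈ 0.2924

PN ≈ 0.292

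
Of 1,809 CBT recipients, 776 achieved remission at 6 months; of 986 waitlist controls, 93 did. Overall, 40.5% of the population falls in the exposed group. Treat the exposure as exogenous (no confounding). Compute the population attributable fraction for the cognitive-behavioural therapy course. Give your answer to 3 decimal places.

p₁ = P(outcome | exposed) = 776/1809 = 0.42897
p₀ = P(outcome | unexposed) = 93/986 = 0.09432
Overall risk P(Y=1) = π·p₁ + (1−π)·p₀ = 0.405×0.42897 + 0.595×0.09432 = 0.22985.
Under exogeneity, PAF = [P(Y=1) − p₀] / P(Y=1).
PAF = (0.22985 − 0.09432) / 0.22985 ≈ 0.5896

PAF ≈ 0.590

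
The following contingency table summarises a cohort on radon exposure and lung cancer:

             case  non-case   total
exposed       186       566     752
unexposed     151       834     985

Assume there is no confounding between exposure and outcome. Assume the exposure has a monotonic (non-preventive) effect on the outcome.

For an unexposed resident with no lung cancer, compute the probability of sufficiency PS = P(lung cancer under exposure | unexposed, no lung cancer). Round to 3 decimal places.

p₁ = P(outcome | exposed) = 186/752 = 0.24734
p₀ = P(outcome | unexposed) = 151/985 = 0.1533
Under exogeneity and monotonicity, PS = (p₁ − p₀)/(1 − p₀).
PS = (0.24734 − 0.1533) / 0.8467 ≈ 0.1111

PS ≈ 0.111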